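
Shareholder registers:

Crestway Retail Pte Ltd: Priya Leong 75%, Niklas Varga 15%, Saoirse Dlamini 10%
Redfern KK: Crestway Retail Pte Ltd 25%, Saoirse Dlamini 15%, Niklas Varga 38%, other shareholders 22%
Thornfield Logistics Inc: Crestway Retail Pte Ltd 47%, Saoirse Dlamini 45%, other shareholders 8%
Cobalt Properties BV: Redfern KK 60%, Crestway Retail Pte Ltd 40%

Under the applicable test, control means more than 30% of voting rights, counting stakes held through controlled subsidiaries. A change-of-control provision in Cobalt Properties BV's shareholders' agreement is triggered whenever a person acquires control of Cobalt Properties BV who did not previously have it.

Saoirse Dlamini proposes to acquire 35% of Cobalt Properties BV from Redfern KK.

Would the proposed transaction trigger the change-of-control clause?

The purchase adds only to Saoirse's holdings (Redfern's stake shrinks), so Saoirse is the only person who could newly come to control Cobalt.
Saoirse holds 45% of Thornfield, so Saoirse controls Thornfield.
Neither Saoirse nor any entity Saoirse controls holds any voting interest in Cobalt.
So before the transaction, Saoirse does not control Cobalt.
After the purchase, Saoirse holds 35% of Cobalt directly, and Redfern's stake falls to 25%.
Saoirse holds 35% of Cobalt, so Saoirse controls Cobalt.
Saoirse did not control Cobalt before and does after, so the clause is triggered.

Yes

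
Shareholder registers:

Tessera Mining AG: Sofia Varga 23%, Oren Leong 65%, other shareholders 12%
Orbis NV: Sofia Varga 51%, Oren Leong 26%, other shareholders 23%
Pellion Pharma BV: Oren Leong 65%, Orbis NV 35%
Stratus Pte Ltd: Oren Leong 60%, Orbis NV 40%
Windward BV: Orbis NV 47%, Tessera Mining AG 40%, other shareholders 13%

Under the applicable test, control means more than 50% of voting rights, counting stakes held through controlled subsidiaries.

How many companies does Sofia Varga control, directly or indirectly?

1

Sofia holds 51% of Orbis, so Sofia controls Orbis.
No other company's threshold is met.
Sofia controls 1 company.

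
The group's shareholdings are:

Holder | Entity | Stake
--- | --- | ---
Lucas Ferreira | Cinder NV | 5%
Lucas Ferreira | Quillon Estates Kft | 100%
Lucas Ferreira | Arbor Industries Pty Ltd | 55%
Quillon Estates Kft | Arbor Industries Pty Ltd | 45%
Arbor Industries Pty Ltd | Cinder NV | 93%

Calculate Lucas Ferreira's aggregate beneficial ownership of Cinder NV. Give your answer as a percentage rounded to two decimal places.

Lucas reaches Cinder along 3 paths.
Via Arbor: 55% × 93% = 51.15%.
Via Quillon → Arbor: 100% × 45% × 93% = 41.85%.
Direct stake: 5% = 5%.
Total: 51.15% + 41.85% + 5% = 98%.
Rounded: 98.00%.

98.00%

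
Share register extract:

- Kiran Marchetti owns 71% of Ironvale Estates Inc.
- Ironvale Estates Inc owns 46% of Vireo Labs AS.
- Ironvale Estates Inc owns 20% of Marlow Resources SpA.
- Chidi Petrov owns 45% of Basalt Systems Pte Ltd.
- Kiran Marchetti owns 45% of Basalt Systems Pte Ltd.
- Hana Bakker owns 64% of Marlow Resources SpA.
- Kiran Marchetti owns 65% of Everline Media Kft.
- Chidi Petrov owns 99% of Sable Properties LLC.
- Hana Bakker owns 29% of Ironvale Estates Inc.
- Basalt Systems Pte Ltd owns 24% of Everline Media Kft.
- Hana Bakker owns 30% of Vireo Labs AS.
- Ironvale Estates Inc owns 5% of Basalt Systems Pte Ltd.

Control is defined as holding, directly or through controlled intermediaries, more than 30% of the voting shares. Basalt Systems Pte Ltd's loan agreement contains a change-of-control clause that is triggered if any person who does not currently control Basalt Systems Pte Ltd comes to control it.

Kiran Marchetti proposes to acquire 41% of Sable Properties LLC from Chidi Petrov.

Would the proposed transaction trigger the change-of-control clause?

The purchase adds only to Kiran's holdings (Chidi's stake shrinks), so Kiran is the only person who could newly come to control Basalt.
Kiran holds 71% of Ironvale, so Kiran controls Ironvale.
Kiran and Ironvale together hold 45% + 5% = 50% of Basalt, so Kiran controls Basalt.
So Kiran already controls Basalt before the transaction.
After the purchase, Kiran holds 41% of Sable directly, and Chidi's stake falls to 58%.
Kiran controlled Basalt already, so this is not a new person acquiring control; every other person's position is unchanged or reduced.
No new person acquires control, so the clause is not triggered.

No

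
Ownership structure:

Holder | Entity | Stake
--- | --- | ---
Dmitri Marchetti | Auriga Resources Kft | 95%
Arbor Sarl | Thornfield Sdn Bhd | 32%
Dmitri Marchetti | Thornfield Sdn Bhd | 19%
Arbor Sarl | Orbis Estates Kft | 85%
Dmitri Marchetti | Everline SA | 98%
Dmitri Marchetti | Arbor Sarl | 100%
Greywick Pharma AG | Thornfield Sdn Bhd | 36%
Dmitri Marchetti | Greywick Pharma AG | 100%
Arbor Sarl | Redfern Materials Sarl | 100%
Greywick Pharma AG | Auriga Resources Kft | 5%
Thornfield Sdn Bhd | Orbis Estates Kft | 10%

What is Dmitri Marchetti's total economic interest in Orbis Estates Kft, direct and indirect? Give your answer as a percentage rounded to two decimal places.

Dmitri reaches Orbis along 4 paths.
Via Arbor: 100% × 85% = 85%.
Via Greywick → Thornfield: 100% × 36% × 10% = 3.6%.
Via Thornfield: 19% × 10% = 1.9%.
Via Arbor → Thornfield: 100% × 32% × 10% = 3.2%.
Total: 85% + 3.6% + 1.9% + 3.2% = 93.7%.
Rounded: 93.70%.

93.70%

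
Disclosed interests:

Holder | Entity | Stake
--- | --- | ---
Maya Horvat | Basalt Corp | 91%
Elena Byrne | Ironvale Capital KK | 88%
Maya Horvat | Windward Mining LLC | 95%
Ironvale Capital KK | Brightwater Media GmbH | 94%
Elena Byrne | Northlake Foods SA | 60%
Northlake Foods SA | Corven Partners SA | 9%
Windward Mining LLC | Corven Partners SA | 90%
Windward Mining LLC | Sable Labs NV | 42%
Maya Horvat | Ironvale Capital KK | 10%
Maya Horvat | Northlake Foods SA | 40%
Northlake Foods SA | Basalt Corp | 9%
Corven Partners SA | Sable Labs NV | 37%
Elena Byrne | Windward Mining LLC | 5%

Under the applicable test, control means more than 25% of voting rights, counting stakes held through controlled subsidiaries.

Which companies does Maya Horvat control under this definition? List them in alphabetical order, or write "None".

Basalt Corp, Corven Partners SA, Northlake Foods SA, Sable Labs NV, Windward Mining LLC

Maya holds 40% of Northlake, so Maya controls Northlake.
Maya holds 95% of Windward, so Maya controls Windward.
Windward and Northlake together hold 90% + 9% = 99% of Corven, so Maya controls Corven.
Windward and Corven together hold 42% + 37% = 79% of Sable, so Maya controls Sable.
Northlake and Maya together hold 9% + 91% = 100% of Basalt, so Maya controls Basalt.
No other company's threshold is met.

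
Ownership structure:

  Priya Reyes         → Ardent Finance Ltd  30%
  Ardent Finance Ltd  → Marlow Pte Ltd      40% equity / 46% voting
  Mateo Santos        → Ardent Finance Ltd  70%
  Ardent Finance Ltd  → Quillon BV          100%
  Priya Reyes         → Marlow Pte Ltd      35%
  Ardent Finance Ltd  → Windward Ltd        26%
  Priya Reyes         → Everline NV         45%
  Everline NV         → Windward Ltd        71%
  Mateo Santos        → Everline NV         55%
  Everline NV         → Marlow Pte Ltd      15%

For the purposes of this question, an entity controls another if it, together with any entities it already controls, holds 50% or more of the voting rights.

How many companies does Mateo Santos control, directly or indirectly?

5

Mateo holds 55% of Everline, so Mateo controls Everline.
Mateo holds 70% of Ardent, so Mateo controls Ardent.
Ardent and Everline together hold 46% + 15% = 61% of Marlow, so Mateo controls Marlow.
Everline and Ardent together hold 71% + 26% = 97% of Windward, so Mateo controls Windward.
Ardent holds 100% of Quillon, so Mateo controls Quillon.
Mateo controls 5 companies.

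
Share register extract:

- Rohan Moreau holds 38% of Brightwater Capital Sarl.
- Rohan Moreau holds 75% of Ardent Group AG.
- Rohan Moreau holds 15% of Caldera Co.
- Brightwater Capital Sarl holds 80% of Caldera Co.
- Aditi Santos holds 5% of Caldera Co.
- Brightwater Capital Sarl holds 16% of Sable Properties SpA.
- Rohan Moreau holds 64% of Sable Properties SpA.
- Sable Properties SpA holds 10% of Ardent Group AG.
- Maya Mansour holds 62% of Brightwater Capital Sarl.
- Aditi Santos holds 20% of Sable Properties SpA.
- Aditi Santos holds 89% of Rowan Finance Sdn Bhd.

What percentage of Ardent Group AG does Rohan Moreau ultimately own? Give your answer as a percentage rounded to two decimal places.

82.01%

Rohan reaches Ardent along 3 paths.
Direct stake: 75% = 75%.
Via Brightwater → Sable: 38% × 16% × 10% = 0.608%.
Via Sable: 64% × 10% = 6.4%.
Total: 75% + 0.608% + 6.4% = 82.008%.
Rounded: 82.01%.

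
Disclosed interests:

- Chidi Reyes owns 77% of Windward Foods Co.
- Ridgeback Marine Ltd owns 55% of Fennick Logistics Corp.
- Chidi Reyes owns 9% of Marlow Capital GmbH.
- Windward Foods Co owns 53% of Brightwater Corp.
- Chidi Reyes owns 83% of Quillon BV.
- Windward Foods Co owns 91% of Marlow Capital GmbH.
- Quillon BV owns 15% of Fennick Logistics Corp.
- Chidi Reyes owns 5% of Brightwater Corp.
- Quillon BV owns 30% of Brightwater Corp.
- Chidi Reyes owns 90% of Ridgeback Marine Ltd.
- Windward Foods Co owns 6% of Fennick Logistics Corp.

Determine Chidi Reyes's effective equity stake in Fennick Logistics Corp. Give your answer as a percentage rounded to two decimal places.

66.57%

Chidi reaches Fennick along 3 paths.
Via Ridgeback: 90% × 55% = 49.5%.
Via Windward: 77% × 6% = 4.62%.
Via Quillon: 83% × 15% = 12.45%.
Total: 49.5% + 4.62% + 12.45% = 66.57%.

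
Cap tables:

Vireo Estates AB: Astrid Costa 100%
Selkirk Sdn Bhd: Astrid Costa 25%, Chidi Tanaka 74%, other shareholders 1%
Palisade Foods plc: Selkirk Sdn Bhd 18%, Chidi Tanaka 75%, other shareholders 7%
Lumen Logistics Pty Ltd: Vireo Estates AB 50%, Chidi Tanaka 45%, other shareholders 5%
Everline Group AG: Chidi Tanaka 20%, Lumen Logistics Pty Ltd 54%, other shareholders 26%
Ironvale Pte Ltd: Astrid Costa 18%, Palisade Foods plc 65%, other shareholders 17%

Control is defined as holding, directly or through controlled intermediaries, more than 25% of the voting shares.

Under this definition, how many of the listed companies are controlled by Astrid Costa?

3

Astrid holds 100% of Vireo, so Astrid controls Vireo.
Vireo holds 50% of Lumen, so Astrid controls Lumen.
Lumen holds 54% of Everline, so Astrid controls Everline.
No other company's threshold is met.
Astrid controls 3 companies.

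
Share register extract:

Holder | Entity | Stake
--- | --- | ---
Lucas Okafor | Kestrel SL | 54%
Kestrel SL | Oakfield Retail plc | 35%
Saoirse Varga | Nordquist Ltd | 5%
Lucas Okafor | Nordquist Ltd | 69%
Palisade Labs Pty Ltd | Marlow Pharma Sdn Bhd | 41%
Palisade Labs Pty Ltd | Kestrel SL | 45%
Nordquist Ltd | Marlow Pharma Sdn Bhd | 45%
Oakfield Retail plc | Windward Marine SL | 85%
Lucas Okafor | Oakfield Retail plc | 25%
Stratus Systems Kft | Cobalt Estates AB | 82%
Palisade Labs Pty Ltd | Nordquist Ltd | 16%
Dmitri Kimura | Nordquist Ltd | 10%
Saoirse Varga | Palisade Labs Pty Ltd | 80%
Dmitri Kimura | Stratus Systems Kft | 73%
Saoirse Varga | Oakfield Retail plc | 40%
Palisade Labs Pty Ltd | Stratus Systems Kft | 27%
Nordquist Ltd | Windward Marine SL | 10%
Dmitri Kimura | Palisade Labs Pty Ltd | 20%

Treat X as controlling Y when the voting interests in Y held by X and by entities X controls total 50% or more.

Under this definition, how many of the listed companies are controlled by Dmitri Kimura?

2

Dmitri holds 73% of Stratus, so Dmitri controls Stratus.
Stratus holds 82% of Cobalt, so Dmitri controls Cobalt.
No other company's threshold is met.
Dmitri controls 2 companies.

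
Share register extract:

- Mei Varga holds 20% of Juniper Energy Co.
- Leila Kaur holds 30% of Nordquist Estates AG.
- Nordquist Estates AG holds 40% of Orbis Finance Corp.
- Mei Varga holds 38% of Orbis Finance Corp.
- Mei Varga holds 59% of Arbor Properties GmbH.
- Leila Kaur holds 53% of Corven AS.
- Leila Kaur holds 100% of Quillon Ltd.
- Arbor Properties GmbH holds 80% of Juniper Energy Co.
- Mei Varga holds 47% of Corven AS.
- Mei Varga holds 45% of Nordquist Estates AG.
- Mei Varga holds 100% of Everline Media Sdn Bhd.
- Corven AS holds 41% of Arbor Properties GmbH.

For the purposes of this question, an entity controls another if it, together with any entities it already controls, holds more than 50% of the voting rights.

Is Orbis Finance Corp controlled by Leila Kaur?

Leila holds 100% of Quillon, so Leila controls Quillon.
Leila holds 53% of Corven, so Leila controls Corven.
Neither Leila nor any entity Leila controls holds any voting interest in Orbis.
So Leila does not control Orbis.

No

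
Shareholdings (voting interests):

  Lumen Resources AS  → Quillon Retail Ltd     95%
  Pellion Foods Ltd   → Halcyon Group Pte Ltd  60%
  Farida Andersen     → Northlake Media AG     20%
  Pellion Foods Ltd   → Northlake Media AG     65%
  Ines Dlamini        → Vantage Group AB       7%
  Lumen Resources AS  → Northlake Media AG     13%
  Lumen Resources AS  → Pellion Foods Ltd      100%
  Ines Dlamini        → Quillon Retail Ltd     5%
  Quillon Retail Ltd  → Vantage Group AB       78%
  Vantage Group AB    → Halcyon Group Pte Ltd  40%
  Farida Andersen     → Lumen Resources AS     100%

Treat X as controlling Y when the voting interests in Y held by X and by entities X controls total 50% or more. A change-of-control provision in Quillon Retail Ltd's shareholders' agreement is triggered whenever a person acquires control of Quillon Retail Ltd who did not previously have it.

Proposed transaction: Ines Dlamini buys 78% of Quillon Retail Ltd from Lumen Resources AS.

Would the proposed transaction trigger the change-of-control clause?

The purchase adds only to Ines's holdings (Lumen's stake shrinks), so Ines is the only person who could newly come to control Quillon.
Ines's largest direct stake is 7% in Vantage, which does not meet the threshold, so Ines controls no company.
In Quillon, Ines's side holds only 5%, not ≥ 50%.
So before the transaction, Ines does not control Quillon.
After the purchase, Ines's direct stake in Quillon rises to 5% + 78% = 83%, and Lumen's stake falls to 17%.
Ines holds 83% of Quillon, so Ines controls Quillon.
Ines did not control Quillon before and does after, so the clause is triggered.

Yes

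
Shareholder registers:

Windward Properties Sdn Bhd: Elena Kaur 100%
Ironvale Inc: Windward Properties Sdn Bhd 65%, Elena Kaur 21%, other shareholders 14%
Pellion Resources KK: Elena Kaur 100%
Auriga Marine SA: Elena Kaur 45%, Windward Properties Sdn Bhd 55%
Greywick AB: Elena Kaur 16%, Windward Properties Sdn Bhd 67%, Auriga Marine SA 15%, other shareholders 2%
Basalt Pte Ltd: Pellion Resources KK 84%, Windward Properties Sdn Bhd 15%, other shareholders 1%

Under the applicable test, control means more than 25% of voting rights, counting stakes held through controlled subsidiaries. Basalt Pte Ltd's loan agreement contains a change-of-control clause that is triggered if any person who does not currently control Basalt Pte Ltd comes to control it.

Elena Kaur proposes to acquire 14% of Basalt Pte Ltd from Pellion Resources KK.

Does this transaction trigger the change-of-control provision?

The purchase adds only to Elena's holdings (Pellion's stake shrinks), so Elena is the only person who could newly come to control Basalt.
Elena holds 100% of Pellion, so Elena controls Pellion.
Elena holds 100% of Windward, so Elena controls Windward.
Pellion and Windward together hold 84% + 15% = 99% of Basalt, so Elena controls Basalt.
So Elena already controls Basalt before the transaction.
After the purchase, Elena holds 14% of Basalt directly, and Pellion's stake falls to 70%.
Elena controlled Basalt already, so this is not a new person acquiring control; every other person's position is unchanged or reduced.
No new person acquires control, so the clause is not triggered.

No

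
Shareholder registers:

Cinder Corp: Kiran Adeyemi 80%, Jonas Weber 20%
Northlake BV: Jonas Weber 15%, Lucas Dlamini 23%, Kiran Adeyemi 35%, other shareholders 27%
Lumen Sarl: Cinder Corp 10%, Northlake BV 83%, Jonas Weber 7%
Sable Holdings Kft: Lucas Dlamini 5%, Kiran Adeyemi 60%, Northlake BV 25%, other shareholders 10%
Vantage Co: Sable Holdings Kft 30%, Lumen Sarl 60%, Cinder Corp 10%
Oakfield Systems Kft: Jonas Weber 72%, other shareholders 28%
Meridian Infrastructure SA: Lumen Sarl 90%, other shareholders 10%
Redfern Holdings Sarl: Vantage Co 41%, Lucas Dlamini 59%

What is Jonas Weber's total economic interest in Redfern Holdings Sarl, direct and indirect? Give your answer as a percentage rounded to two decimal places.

6.56%

Jonas reaches Redfern along 5 paths.
Via Northlake → Sable → Vantage: 15% × 25% × 30% × 41% = 0.46125%.
Via Cinder → Lumen → Vantage: 20% × 10% × 60% × 41% = 0.492%.
Via Northlake → Lumen → Vantage: 15% × 83% × 60% × 41% = 3.0627%.
Via Lumen → Vantage: 7% × 60% × 41% = 1.722%.
Via Cinder → Vantage: 20% × 10% × 41% = 0.82%.
Total: 0.46125% + 0.492% + 3.0627% + 1.722% + 0.82% = 6.55795%.
Rounded: 6.56%.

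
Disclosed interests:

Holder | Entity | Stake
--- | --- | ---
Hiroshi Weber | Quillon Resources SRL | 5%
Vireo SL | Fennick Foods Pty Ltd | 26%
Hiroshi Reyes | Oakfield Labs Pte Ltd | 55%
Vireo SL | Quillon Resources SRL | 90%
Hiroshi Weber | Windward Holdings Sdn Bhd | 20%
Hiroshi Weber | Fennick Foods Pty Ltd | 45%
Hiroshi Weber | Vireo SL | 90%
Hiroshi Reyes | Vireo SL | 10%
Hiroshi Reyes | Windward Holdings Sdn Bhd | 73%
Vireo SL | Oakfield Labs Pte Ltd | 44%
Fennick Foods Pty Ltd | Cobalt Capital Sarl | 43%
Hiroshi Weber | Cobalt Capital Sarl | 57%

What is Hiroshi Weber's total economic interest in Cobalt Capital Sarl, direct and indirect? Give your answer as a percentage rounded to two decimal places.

Hiroshi Weber reaches Cobalt along 3 paths.
Direct stake: 57% = 57%.
Via Vireo → Fennick: 90% × 26% × 43% = 10.062%.
Via Fennick: 45% × 43% = 19.35%.
Total: 57% + 10.062% + 19.35% = 86.412%.
Rounded: 86.41%.

86.41%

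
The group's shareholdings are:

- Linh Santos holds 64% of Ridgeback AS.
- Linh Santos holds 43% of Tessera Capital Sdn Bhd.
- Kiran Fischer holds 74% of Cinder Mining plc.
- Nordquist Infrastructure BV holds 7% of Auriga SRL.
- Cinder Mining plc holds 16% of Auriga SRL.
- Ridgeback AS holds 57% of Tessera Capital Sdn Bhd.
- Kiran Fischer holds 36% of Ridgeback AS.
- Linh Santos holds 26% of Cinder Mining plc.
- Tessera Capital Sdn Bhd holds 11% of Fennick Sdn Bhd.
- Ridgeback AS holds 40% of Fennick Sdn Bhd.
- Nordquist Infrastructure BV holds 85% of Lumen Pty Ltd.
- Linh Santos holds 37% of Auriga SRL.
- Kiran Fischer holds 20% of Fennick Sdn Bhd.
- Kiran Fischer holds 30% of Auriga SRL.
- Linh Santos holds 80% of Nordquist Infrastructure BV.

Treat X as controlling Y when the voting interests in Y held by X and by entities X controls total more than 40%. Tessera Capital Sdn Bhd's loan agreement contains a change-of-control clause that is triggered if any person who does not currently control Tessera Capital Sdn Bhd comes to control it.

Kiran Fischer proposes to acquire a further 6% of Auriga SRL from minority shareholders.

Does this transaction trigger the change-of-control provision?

No

The purchase changes only Kiran's holdings, so Kiran is the only person who could newly come to control Tessera.
Kiran holds 74% of Cinder, so Kiran controls Cinder.
Cinder and Kiran together hold 16% + 30% = 46% of Auriga, so Kiran controls Auriga.
Neither Kiran nor any entity Kiran controls holds any voting interest in Tessera.
So before the transaction, Kiran does not control Tessera.
After the purchase, Kiran's direct stake in Auriga rises to 30% + 6% = 36%.
Cinder and Kiran together hold 16% + 36% = 52% of Auriga, so Kiran controls Auriga.
After the transaction, neither Kiran nor any entity Kiran controls holds a voting interest in Tessera, so Kiran still does not control it.
No new person acquires control, so the clause is not triggered.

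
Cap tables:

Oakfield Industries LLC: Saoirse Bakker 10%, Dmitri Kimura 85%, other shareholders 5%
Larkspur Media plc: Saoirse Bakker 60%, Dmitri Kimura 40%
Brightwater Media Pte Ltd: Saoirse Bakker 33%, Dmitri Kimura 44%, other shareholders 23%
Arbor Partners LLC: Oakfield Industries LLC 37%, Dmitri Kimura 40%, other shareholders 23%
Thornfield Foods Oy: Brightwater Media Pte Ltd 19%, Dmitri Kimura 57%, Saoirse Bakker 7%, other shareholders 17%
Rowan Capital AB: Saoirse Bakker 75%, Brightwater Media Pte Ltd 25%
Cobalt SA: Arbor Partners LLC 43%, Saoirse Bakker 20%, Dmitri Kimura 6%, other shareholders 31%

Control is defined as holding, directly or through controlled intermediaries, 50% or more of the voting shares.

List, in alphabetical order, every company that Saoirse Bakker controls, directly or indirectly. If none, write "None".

Saoirse holds 60% of Larkspur, so Saoirse controls Larkspur.
Saoirse holds 75% of Rowan, so Saoirse controls Rowan.
No other company's threshold is met.

Larkspur Media plc, Rowan Capital AB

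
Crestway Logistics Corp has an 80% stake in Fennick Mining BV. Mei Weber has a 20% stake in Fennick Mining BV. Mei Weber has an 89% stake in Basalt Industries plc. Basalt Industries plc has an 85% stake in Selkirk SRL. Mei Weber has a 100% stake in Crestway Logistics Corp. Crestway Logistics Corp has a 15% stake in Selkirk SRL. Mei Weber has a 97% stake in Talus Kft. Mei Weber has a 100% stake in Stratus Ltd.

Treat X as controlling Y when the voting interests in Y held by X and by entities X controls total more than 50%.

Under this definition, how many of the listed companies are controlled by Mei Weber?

6

Mei holds 100% of Crestway, so Mei controls Crestway.
Mei holds 89% of Basalt, so Mei controls Basalt.
Mei holds 97% of Talus, so Mei controls Talus.
Crestway and Mei together hold 80% + 20% = 100% of Fennick, so Mei controls Fennick.
Crestway and Basalt together hold 15% + 85% = 100% of Selkirk, so Mei controls Selkirk.
Mei holds 100% of Stratus, so Mei controls Stratus.
Mei controls 6 companies.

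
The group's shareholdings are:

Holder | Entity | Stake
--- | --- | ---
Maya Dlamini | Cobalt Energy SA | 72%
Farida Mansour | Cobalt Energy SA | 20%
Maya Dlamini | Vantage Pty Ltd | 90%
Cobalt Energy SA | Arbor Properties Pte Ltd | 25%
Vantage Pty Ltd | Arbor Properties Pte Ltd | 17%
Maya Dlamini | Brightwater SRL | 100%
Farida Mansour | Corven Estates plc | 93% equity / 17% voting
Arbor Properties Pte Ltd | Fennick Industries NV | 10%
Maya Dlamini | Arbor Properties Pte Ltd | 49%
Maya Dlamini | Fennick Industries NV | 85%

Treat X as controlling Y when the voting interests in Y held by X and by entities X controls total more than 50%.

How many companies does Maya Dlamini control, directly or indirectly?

5

Maya holds 90% of Vantage, so Maya controls Vantage.
Maya holds 72% of Cobalt, so Maya controls Cobalt.
Maya holds 100% of Brightwater, so Maya controls Brightwater.
Cobalt and Maya and Vantage together hold 25% + 49% + 17% = 91% of Arbor, so Maya controls Arbor.
Maya and Arbor together hold 85% + 10% = 95% of Fennick, so Maya controls Fennick.
No other company's threshold is met.
Maya controls 5 companies.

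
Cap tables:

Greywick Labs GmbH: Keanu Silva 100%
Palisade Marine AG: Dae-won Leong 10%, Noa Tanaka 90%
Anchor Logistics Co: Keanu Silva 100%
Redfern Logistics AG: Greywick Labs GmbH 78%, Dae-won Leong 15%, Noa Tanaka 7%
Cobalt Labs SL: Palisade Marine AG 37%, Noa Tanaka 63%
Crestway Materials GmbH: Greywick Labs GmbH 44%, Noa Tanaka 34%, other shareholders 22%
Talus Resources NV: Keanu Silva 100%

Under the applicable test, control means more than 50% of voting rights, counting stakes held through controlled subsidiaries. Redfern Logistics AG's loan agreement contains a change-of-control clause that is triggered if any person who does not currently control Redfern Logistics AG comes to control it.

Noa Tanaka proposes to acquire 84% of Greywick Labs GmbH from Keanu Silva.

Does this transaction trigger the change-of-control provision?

Yes

The purchase adds only to Noa's holdings (Keanu's stake shrinks), so Noa is the only person who could newly come to control Redfern.
Noa holds 90% of Palisade, so Noa controls Palisade.
Palisade and Noa together hold 37% + 63% = 100% of Cobalt, so Noa controls Cobalt.
In Redfern, Noa's side holds only 7%, not > 50%.
So before the transaction, Noa does not control Redfern.
After the purchase, Noa holds 84% of Greywick directly, and Keanu's stake falls to 16%.
Noa holds 84% of Greywick, so Noa controls Greywick.
Greywick and Noa together hold 78% + 7% = 85% of Redfern, so Noa controls Redfern.
Noa did not control Redfern before and does after, so the clause is triggered.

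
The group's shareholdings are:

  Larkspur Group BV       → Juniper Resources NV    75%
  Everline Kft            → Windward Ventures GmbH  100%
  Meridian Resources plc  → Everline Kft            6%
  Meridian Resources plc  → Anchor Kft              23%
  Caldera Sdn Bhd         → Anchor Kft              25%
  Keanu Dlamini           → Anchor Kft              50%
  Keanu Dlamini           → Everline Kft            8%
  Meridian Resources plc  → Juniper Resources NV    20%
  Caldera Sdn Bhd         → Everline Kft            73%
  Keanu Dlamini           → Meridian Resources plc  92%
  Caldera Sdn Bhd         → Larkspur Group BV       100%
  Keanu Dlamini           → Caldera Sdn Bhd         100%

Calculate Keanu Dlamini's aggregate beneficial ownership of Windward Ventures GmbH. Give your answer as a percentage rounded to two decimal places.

86.52%

Keanu reaches Windward along 3 paths.
Via Caldera → Everline: 100% × 73% × 100% = 73%.
Via Meridian → Everline: 92% × 6% × 100% = 5.52%.
Via Everline: 8% × 100% = 8%.
Total: 73% + 5.52% + 8% = 86.52%.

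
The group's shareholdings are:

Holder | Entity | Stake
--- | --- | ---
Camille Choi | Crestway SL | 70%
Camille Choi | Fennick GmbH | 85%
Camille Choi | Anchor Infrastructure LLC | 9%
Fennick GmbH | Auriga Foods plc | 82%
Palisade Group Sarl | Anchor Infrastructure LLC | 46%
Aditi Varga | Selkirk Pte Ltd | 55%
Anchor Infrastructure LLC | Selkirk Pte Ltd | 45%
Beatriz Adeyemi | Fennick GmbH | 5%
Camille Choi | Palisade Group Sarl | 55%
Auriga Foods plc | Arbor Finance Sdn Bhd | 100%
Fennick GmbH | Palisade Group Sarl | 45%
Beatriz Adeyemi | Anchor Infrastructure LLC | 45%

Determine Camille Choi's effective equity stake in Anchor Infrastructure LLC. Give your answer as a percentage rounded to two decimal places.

51.90%

Camille reaches Anchor along 3 paths.
Via Fennick → Palisade: 85% × 45% × 46% = 17.595%.
Via Palisade: 55% × 46% = 25.3%.
Direct stake: 9% = 9%.
Total: 17.595% + 25.3% + 9% = 51.895%.
Rounded: 51.90%.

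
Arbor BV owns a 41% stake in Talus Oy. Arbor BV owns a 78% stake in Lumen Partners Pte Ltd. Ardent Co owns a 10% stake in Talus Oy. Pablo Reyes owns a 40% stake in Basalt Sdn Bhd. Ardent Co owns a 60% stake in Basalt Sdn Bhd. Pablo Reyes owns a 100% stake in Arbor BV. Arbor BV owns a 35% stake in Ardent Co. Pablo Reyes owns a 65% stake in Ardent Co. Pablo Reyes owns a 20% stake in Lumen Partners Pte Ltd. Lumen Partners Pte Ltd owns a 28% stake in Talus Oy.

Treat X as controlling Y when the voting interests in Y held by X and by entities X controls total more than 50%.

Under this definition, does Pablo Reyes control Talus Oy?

Pablo holds 100% of Arbor, so Pablo controls Arbor.
Arbor and Pablo together hold 78% + 20% = 98% of Lumen, so Pablo controls Lumen.
Arbor and Pablo together hold 35% + 65% = 100% of Ardent, so Pablo controls Ardent.
Lumen and Ardent and Arbor together hold 28% + 10% + 41% = 79% of Talus, so Pablo controls Talus.

Yes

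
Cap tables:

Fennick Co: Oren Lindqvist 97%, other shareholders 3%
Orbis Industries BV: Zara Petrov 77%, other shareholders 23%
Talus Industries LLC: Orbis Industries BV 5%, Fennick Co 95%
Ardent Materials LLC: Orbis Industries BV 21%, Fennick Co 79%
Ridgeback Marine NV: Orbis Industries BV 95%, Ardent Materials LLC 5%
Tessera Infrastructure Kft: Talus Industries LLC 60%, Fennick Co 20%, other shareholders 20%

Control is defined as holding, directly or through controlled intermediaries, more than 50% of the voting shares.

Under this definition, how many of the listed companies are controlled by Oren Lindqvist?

4

Oren holds 97% of Fennick, so Oren controls Fennick.
Fennick holds 95% of Talus, so Oren controls Talus.
Fennick holds 79% of Ardent, so Oren controls Ardent.
Talus and Fennick together hold 60% + 20% = 80% of Tessera, so Oren controls Tessera.
No other company's threshold is met.
Oren controls 4 companies.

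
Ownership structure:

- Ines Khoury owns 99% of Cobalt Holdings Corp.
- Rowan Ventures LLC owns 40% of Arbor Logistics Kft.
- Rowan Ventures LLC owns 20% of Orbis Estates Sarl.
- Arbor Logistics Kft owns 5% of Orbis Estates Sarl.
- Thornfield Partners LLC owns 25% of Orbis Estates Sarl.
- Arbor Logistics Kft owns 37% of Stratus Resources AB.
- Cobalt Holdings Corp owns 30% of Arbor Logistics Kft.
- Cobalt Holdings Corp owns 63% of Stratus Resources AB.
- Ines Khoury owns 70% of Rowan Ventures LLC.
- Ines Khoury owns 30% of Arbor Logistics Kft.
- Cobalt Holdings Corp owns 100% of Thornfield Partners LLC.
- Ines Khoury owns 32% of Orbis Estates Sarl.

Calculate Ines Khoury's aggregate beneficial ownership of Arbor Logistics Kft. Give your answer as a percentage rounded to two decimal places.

87.70%

Ines reaches Arbor along 3 paths.
Direct stake: 30% = 30%.
Via Cobalt: 99% × 30% = 29.7%.
Via Rowan: 70% × 40% = 28%.
Total: 30% + 29.7% + 28% = 87.7%.
Rounded: 87.70%.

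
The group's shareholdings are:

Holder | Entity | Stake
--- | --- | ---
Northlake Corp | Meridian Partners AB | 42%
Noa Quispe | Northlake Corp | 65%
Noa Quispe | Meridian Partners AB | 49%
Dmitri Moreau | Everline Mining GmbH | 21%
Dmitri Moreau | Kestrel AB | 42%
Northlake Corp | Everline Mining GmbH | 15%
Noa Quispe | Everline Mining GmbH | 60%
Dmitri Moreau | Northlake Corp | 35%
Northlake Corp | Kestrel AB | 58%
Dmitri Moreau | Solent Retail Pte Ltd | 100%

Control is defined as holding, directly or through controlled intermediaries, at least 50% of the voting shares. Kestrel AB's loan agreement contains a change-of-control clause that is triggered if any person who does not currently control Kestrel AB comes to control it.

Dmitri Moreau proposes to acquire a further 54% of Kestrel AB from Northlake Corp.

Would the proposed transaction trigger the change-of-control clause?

The purchase adds only to Dmitri's holdings (Northlake's stake shrinks), so Dmitri is the only person who could newly come to control Kestrel.
Dmitri holds 100% of Solent, so Dmitri controls Solent.
In Kestrel, Dmitri's side holds only 42%, not ≥ 50%.
So before the transaction, Dmitri does not control Kestrel.
After the purchase, Dmitri's direct stake in Kestrel rises to 42% + 54% = 96%, and Northlake's stake falls to 4%.
Dmitri holds 96% of Kestrel, so Dmitri controls Kestrel.
Dmitri did not control Kestrel before and does after, so the clause is triggered.

Yes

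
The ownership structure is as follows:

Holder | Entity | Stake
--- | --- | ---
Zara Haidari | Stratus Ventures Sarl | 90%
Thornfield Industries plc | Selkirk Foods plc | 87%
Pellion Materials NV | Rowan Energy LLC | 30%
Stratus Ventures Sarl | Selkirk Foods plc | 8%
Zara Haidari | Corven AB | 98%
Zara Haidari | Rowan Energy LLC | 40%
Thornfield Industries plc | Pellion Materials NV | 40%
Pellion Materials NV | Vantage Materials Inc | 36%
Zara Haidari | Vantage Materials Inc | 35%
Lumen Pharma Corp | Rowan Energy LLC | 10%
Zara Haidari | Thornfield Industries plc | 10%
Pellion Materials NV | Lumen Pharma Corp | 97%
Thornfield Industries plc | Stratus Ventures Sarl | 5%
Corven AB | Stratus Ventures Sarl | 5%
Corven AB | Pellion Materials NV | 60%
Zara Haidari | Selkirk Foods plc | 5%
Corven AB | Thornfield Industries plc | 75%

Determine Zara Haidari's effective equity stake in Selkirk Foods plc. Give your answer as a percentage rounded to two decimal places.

Zara reaches Selkirk along 7 paths.
Via Corven → Thornfield → Stratus: 98% × 75% × 5% × 8% = 0.294%.
Via Thornfield → Stratus: 10% × 5% × 8% = 0.04%.
Via Corven → Stratus: 98% × 5% × 8% = 0.392%.
Via Stratus: 90% × 8% = 7.2%.
Via Corven → Thornfield: 98% × 75% × 87% = 63.945%.
Via Thornfield: 10% × 87% = 8.7%.
Direct stake: 5% = 5%.
Total: 0.294% + 0.04% + 0.392% + 7.2% + 63.945% + 8.7% + 5% = 85.571%.
Rounded: 85.57%.

85.57%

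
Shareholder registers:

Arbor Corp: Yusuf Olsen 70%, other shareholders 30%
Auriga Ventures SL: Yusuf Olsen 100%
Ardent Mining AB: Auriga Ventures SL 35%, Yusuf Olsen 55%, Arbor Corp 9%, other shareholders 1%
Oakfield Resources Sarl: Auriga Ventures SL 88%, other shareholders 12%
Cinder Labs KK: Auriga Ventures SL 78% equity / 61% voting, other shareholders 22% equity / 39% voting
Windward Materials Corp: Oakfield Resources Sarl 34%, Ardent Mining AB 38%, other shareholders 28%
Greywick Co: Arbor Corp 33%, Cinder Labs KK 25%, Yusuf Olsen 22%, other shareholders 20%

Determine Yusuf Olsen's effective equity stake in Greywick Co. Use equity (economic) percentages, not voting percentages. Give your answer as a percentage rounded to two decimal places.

64.60%

Yusuf reaches Greywick along 3 paths.
Via Arbor: 70% × 33% = 23.1%.
Via Auriga → Cinder: 100% × 78% × 25% = 19.5%.
Direct stake: 22% = 22%.
Total: 23.1% + 19.5% + 22% = 64.6%.
Rounded: 64.60%.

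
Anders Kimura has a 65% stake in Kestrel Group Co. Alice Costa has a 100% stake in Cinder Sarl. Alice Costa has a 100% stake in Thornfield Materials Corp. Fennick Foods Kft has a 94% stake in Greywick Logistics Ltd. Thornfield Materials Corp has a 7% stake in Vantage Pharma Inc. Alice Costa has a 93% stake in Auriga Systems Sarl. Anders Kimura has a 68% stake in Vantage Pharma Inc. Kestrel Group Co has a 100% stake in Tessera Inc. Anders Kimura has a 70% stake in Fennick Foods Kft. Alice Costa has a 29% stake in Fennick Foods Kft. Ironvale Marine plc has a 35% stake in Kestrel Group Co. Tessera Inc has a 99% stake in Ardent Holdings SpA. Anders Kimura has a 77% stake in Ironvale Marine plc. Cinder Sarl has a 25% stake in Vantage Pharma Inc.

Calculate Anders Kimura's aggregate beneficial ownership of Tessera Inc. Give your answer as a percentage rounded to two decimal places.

Anders reaches Tessera along 2 paths.
Via Ironvale → Kestrel: 77% × 35% × 100% = 26.95%.
Via Kestrel: 65% × 100% = 65%.
Total: 26.95% + 65% = 91.95%.

91.95%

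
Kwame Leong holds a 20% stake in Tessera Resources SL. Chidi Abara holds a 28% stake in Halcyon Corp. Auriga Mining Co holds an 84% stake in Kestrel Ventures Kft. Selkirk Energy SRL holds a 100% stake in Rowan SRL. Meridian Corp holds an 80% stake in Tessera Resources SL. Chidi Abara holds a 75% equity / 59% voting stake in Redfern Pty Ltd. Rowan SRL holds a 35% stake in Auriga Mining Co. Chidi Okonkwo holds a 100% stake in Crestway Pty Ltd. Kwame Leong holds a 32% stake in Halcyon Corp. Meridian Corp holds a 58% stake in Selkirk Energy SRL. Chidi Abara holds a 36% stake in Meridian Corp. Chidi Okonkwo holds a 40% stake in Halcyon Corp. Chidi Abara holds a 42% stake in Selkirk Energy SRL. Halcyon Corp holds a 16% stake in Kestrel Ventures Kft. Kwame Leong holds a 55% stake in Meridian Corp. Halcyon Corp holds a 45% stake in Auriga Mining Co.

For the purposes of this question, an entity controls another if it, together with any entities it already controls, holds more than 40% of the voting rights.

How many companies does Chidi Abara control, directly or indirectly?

3

Chidi Abara holds 42% of Selkirk, so Chidi Abara controls Selkirk.
Selkirk holds 100% of Rowan, so Chidi Abara controls Rowan.
Chidi Abara holds 59% of Redfern, so Chidi Abara controls Redfern.
No other company's threshold is met.
Chidi Abara controls 3 companies.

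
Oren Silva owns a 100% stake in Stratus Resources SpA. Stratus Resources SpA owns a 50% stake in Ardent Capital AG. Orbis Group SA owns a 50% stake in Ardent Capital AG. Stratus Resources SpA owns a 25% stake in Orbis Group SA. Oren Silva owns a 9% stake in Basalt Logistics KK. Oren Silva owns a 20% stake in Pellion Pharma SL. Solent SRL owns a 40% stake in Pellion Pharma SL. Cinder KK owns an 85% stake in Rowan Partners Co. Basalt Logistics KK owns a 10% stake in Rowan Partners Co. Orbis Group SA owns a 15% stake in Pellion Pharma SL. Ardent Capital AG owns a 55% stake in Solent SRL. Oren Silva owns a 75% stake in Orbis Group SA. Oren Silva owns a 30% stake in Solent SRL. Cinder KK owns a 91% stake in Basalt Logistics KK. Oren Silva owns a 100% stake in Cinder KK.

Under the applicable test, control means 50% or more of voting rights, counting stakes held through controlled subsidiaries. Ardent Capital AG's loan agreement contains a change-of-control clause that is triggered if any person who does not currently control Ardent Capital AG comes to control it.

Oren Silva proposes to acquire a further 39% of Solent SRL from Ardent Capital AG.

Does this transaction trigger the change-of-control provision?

No

The purchase adds only to Oren's holdings (Ardent's stake shrinks), so Oren is the only person who could newly come to control Ardent.
Oren holds 100% of Stratus, so Oren controls Stratus.
Stratus and Oren together hold 25% + 75% = 100% of Orbis, so Oren controls Orbis.
Orbis and Stratus together hold 50% + 50% = 100% of Ardent, so Oren controls Ardent.
So Oren already controls Ardent before the transaction.
After the purchase, Oren's direct stake in Solent rises to 30% + 39% = 69%, and Ardent's stake falls to 16%.
Oren controlled Ardent already, so this is not a new person acquiring control; every other person's position is unchanged or reduced.
No new person acquires control, so the clause is not triggered.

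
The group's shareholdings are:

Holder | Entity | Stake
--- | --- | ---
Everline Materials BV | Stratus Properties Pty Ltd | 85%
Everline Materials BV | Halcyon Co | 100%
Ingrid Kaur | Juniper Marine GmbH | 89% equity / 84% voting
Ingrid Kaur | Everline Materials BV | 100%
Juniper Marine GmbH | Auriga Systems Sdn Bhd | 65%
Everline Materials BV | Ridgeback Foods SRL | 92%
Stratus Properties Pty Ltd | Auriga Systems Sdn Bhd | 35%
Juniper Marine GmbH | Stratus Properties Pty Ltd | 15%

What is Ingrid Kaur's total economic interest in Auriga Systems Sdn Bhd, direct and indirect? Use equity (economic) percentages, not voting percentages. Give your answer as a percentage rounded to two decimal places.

92.27%

Ingrid reaches Auriga along 3 paths.
Via Juniper → Stratus: 89% × 15% × 35% = 4.6725%.
Via Everline → Stratus: 100% × 85% × 35% = 29.75%.
Via Juniper: 89% × 65% = 57.85%.
Total: 4.6725% + 29.75% + 57.85% = 92.2725%.
Rounded: 92.27%.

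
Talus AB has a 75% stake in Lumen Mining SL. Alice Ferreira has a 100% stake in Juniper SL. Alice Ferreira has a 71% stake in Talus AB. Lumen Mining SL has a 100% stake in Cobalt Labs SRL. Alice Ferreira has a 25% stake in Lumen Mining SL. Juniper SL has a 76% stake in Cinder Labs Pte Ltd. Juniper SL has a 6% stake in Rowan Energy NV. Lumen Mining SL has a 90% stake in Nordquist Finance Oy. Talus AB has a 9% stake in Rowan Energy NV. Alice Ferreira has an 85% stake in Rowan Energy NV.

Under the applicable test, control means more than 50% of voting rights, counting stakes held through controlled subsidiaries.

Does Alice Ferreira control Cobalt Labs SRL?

Alice holds 71% of Talus, so Alice controls Talus.
Talus and Alice together hold 75% + 25% = 100% of Lumen, so Alice controls Lumen.
Lumen holds 100% of Cobalt, so Alice controls Cobalt.

Yes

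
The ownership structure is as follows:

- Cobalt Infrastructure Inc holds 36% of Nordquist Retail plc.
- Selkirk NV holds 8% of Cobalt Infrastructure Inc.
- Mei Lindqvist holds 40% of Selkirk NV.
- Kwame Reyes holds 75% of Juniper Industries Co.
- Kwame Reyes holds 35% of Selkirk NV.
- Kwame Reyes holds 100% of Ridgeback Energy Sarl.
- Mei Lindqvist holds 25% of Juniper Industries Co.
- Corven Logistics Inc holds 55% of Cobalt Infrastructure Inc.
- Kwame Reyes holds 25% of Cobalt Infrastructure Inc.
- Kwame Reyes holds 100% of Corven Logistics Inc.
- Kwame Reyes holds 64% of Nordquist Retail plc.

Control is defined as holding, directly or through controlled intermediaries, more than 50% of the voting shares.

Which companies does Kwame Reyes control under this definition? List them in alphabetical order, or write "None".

Cobalt Infrastructure Inc, Corven Logistics Inc, Juniper Industries Co, Nordquist Retail plc, Ridgeback Energy Sarl

Kwame holds 75% of Juniper, so Kwame controls Juniper.
Kwame holds 100% of Corven, so Kwame controls Corven.
Kwame and Corven together hold 25% + 55% = 80% of Cobalt, so Kwame controls Cobalt.
Kwame and Cobalt together hold 64% + 36% = 100% of Nordquist, so Kwame controls Nordquist.
Kwame holds 100% of Ridgeback, so Kwame controls Ridgeback.
No other company's threshold is met.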